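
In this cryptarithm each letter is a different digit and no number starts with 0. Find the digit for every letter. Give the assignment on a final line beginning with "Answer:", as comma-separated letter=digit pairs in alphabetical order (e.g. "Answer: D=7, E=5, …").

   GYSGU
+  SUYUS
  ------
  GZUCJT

Step 1. [col 1: U + S ≡ T (mod 10)] several values work for T in column 1 (U + S ≡ T (mod 10), carry-in 0); try T=2 ⇒ T=2.
Step 2. [G] the sum has 6 digits but both addends have 5; that extra leading digit G is the final carry, namely 1, so G=1.
Step 3. [col 1: U + S ≡ T (mod 10)] U=4 is one option consistent with column 1 (U + S ≡ T (mod 10), carry-in 0) — take it ⇒ U=4.
Step 4. [col 1: U + S ≡ T (mod 10)] column 1 reads U+S+carry(0)=T with U=4, T=2; with digits 1,2,4 already taken and all letters distinct, the only value for S is 8, so S=8.
Step 5. [col 2: G + U ≡ J (mod 10)] in column 2 we have G+U≡J with carry-in 1; given G=1, U=4 and digits 1,2,4,8 already taken and all letters distinct, that pins J to 6, so J=6.
Step 6. [col 3: S + Y ≡ C (mod 10)] column 3 (S + Y ≡ C (mod 10), carry-in 0) doesn't pin Y yet; pick Y=9 and continue. So Y=9.
Step 7. [col 3: S + Y ≡ C (mod 10)] in column 3 we have S+Y≡C with carry-in 0; given S=8, Y=9 and digits 1,2,4,6,8,9 already taken and all letters distinct, that pins C to 7 ⇒ C=7.
Step 8. [col 5: G + S ≡ Z (mod 10)] column 5: given G=1, S=8, carry-in 1, and digits 1,2,4,6,7,8,9 already taken and all letters distinct, G+S≡Z (mod 10) forces Z=0, so Z=0.

Answer: C=7, G=1, J=6, S=8, T=2, U=4, Y=9, Z=0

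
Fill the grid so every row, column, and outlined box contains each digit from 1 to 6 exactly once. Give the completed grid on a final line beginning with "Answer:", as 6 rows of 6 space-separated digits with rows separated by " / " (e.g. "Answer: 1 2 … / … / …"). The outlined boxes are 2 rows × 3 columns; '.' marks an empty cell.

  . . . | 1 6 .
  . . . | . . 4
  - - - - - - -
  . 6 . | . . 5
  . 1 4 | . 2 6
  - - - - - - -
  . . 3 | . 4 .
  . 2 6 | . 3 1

Step 1. [r4c1∈{3,5}] in row 4, 5 fits only at r4c1, so r4c1=5.
Step 2. [r3c1∈{2,3}] across box 3, 3 lands solely at r3c1 ⇒ r3c1=3.
Step 3. [r2c3∈{1,2,5}] r2c3 is the only open cell in col 3 admitting 1. So r2c3=1.
Step 4. [r5c2∈{5}] r5c2's peers cover all but 5. So r5c2=5.
Step 5. [r1c6∈{2,3}] col 6 places 3 nowhere but r1c6. So r1c6=3.
Step 6. [r2c4∈{2,5}] across box 2, 2 lands solely at r2c4. So r2c4=2.
Step 7. [r1c1∈{2,4}] r1c1 is the only open cell in col 1 admitting 2 ⇒ r1c1=2.
Step 8. [r4c4∈{3}] r4c4's peers cover all but 3, so r4c4=3.
Step 9. [r3c5∈{1}] only 1 remains possible at r3c5. So r3c5=1.
Step 10. [r2c2∈{3}] r2c2 is down to just 3 ⇒ r2c2=3.
Step 11. [r1c3∈{5}] r1c3's peers cover all but 5, so r1c3=5.
Step 12. [r6c1∈{4}] r6c1 has the single candidate 4 ⇒ r6c1=4.
Step 13. [r2c5∈{5}] r2c5 is down to just 5 ⇒ r2c5=5.
Step 14. [r6c4∈{5}] nothing but 5 survives at r6c4 ⇒ r6c4=5.
Step 15. [r5c4∈{6}] r5c4's peers cover all but 6 ⇒ r5c4=6.
Step 16. [r3c4∈{4}] r3c4 is down to just 4 ⇒ r3c4=4.
Step 17. [r2c1∈{6}] only 6 remains possible at r2c1. So r2c1=6.
Step 18. [r3c3∈{2}] r3c3 has the single candidate 2. So r3c3=2.
Step 19. [r1c2∈{4}] r1c2 has the single candidate 4. So r1c2=4.
Step 20. [r5c1∈{1}] only 1 remains possible at r5c1 ⇒ r5c1=1.
Step 21. [r5c6∈{2}] nothing but 2 survives at r5c6. So r5c6=2.

Answer: 2 4 5 1 6 3 / 6 3 1 2 5 4 / 3 6 2 4 1 5 / 5 1 4 3 2 6 / 1 5 3 6 4 2 / 4 2 6 5 3 1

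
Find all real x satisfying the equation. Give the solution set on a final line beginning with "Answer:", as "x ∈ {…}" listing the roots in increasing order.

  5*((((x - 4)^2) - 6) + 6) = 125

Step 1. [5*((((x - 4)^2) - 6) + 6) = 125] 5 out front; divide by 5 ⇒ div: (((x - 4)^2) - 6) + 6 = 25.
Step 2. [(((x - 4)^2) - 6) + 6 = 25] subtract 6: x sits inside (… + 6) ⇒ sub: ((x - 4)^2) - 6 = 19.
Step 3. [((x - 4)^2) - 6 = 19] peel the -6: add 6 from each side, so sub: (x - 4)^2 = 25.
Step 4. [(x - 4)^2 = 25] √ both sides: 25 ≥ 0 gives two branches. So sqrt: x - 4 = 5 or -5.
Step 5. [x - 4 = 5 or -5] -4 is outermost — add 4 both sides ⇒ sub: x = 9 or -1.

Answer: x ∈ {-1, 9}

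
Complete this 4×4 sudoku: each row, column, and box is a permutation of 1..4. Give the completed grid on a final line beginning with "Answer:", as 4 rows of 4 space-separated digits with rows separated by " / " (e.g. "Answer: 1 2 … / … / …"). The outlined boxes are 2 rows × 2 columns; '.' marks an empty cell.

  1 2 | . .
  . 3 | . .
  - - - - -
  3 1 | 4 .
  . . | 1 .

Step 1. [r4c1∈{2,4}] across col 1, 2 lands solely at r4c1, so r4c1=2.
Step 2. [r2c4∈{1,2,4}] in row 2, 1 fits only at r2c4 ⇒ r2c4=1.
Step 3. [r1c4∈{3,4}] 4 has one home in row 1: r1c4, so r1c4=4.
Step 4. [r2c1∈{4}] only 4 remains possible at r2c1 ⇒ r2c1=4.
Step 5. [r3c4∈{2}] only 2 remains possible at r3c4 ⇒ r3c4=2.
Step 6. [r4c4∈{3}] r4c4's peers cover all but 3, so r4c4=3.
Step 7. [r1c3∈{3}] r1c3 is down to just 3, so r1c3=3.
Step 8. [r4c2∈{4}] r4c2 is down to just 4. So r4c2=4.
Step 9. [r2c3∈{2}] r2c3 is down to just 2. So r2c3=2.

Answer: 1 2 3 4 / 4 3 2 1 / 3 1 4 2 / 2 4 1 3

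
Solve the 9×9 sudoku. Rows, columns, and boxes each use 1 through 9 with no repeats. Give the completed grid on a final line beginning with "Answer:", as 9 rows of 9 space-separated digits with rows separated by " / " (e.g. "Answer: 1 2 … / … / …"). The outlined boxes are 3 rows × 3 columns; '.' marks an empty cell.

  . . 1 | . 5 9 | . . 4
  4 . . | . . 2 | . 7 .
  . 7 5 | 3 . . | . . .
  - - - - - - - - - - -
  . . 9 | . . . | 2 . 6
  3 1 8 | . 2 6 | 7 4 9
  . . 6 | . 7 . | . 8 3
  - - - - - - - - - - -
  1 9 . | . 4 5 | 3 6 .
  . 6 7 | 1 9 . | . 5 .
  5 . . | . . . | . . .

Step 1. [r2c7∈{1,5,6,8,9}] r2c7 is the only open cell in row 2 admitting 9 ⇒ r2c7=9.
Step 2. [r9c6∈{3,7,8}] across col 6, 7 lands solely at r9c6. So r9c6=7.
Step 3. [r4c8∈{1}] only 1 remains possible at r4c8 ⇒ r4c8=1.
Step 4. [r7c3∈{2}] only 2 remains possible at r7c3, so r7c3=2.
Step 5. [r7c4∈{8}] r7c4 is down to just 8. So r7c4=8.
Step 6. [r8c1∈{8}] r8c1 has the single candidate 8, so r8c1=8.
Step 7. [r3c6∈{1,4,8}] 4 has one home in row 3: r3c6 ⇒ r3c6=4.
Step 8. [r2c4∈{6}] only 6 remains possible at r2c4. So r2c4=6.
Step 9. [r3c8∈{2}] r3c8's peers cover all but 2. So r3c8=2.
Step 10. [r9c3∈{3,4}] in col 3, 4 fits only at r9c3. So r9c3=4.
Step 11. [r9c2∈{3}] only 3 remains possible at r9c2, so r9c2=3.
Step 12. [r2c2∈{8}] r2c2's peers cover all but 8, so r2c2=8.
Step 13. [r1c7∈{6,8}] in row 1, 8 fits only at r1c7. So r1c7=8.
Step 14. [r3c9∈{1}] r3c9 has the single candidate 1, so r3c9=1.
Step 15. [r1c1∈{2,6}] in row 1, 6 fits only at r1c1, so r1c1=6.
Step 16. [r4c6∈{3,8}] across col 6, 8 lands solely at r4c6. So r4c6=8.
Step 17. [r5c4∈{5}] nothing but 5 survives at r5c4, so r5c4=5.
Step 18. [r4c2∈{4,5}] 5 has one home in row 4: r4c2, so r4c2=5.
Step 19. [r6c2∈{2,4}] in col 2, 4 fits only at r6c2 ⇒ r6c2=4.
Step 20. [r8c9∈{2}] r8c9's peers cover all but 2 ⇒ r8c9=2.
Step 21. [r9c5∈{6}] r9c5 is down to just 6 ⇒ r9c5=6.
Step 22. [r2c5∈{1}] r2c5's peers cover all but 1, so r2c5=1.
Step 23. [r6c6∈{1}] r6c6's peers cover all but 1, so r6c6=1.
Step 24. [r7c9∈{7}] nothing but 7 survives at r7c9 ⇒ r7c9=7.
Step 25. [r3c1∈{9}] r3c1's peers cover all but 9. So r3c1=9.
Step 26. [r1c4∈{7}] r1c4 has the single candidate 7, so r1c4=7.
Step 27. [r3c7∈{6}] r3c7 is down to just 6. So r3c7=6.
Step 28. [r4c1∈{7}] r4c1's peers cover all but 7. So r4c1=7.
Step 29. [r4c5∈{3}] nothing but 3 survives at r4c5. So r4c5=3.
Step 30. [r3c5∈{8}] r3c5 has the single candidate 8, so r3c5=8.
Step 31. [r2c9∈{5}] r2c9's peers cover all but 5 ⇒ r2c9=5.
Step 32. [r1c8∈{3}] nothing but 3 survives at r1c8 ⇒ r1c8=3.
Step 33. [r2c3∈{3}] r2c3 has the single candidate 3, so r2c3=3.
Step 34. [r9c4∈{2}] r9c4's peers cover all but 2. So r9c4=2.
Step 35. [r9c8∈{9}] nothing but 9 survives at r9c8 ⇒ r9c8=9.
Step 36. [r1c2∈{2}] r1c2's peers cover all but 2, so r1c2=2.
Step 37. [r8c7∈{4}] nothing but 4 survives at r8c7 ⇒ r8c7=4.
Step 38. [r6c1∈{2}] r6c1 is down to just 2, so r6c1=2.
Step 39. [r8c6∈{3}] r8c6 has the single candidate 3 ⇒ r8c6=3.
Step 40. [r9c9∈{8}] r9c9 has the single candidate 8, so r9c9=8.
Step 41. [r4c4∈{4}] r4c4 is down to just 4, so r4c4=4.
Step 42. [r6c4∈{9}] r6c4's peers cover all but 9. So r6c4=9.
Step 43. [r9c7∈{1}] nothing but 1 survives at r9c7, so r9c7=1.
Step 44. [r6c7∈{5}] nothing but 5 survives at r6c7 ⇒ r6c7=5.

Answer: 6 2 1 7 5 9 8 3 4 / 4 8 3 6 1 2 9 7 5 / 9 7 5 3 8 4 6 2 1 / 7 5 9 4 3 8 2 1 6 / 3 1 8 5 2 6 7 4 9 / 2 4 6 9 7 1 5 8 3 / 1 9 2 8 4 5 3 6 7 / 8 6 7 1 9 3 4 5 2 / 5 3 4 2 6 7 1 9 8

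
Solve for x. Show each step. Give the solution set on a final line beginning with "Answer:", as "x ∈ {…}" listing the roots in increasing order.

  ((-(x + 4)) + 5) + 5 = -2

Step 1. [((-(x + 4)) + 5) + 5 = -2] the outer +5 inverts by subtracting 5. So sub: (-(x + 4)) + 5 = -7.
Step 2. [(-(x + 4)) + 5 = -7] the outer +5 inverts by subtracting 5, so sub: -(x + 4) = -12.
Step 3. [-(x + 4) = -12] LHS negated; negate both sides ⇒ neg: x + 4 = 12.
Step 4. [x + 4 = 12] +4 is outermost — subtract 4 both sides ⇒ sub: x = 8.

Answer: x ∈ {8}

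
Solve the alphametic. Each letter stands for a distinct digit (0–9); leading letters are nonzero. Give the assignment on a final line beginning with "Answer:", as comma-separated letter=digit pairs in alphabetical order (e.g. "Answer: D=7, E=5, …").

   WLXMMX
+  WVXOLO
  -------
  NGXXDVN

Step 1. [col 1: X + O ≡ N (mod 10)] several values work for O in column 1 (X + O ≡ N (mod 10), carry-in 0); try O=2 ⇒ O=2.
Step 2. [col 1: X + O ≡ N (mod 10)] X=9 is one option consistent with column 1 (X + O ≡ N (mod 10), carry-in 0) — take it. So X=9.
Step 3. [col 1: X + O ≡ N (mod 10)] in column 1 we have X+O≡N with carry-in 0; given X=9, O=2 and digits 2,9 already taken and all letters distinct, that pins N to 1, so N=1.
Step 4. [col 2: M + L ≡ V (mod 10)] V=3 is one option consistent with column 2 (M + L ≡ V (mod 10), carry-in 1) — take it. So V=3.
Step 5. [col 2: M + L ≡ V (mod 10)] no forcing yet in column 2 (carry-in 1); L=5 is free and consistent — try it ⇒ L=5.
Step 6. [col 2: M + L ≡ V (mod 10)] in column 2 we have M+L≡V with carry-in 1; given L=5, V=3 and digits 1,2,3,5,9 already taken and all letters distinct, that pins M to 7, so M=7.
Step 7. [col 3: M + O ≡ D (mod 10)] column 3: given M=7, O=2, carry-in 1, and digits 1,2,3,5,7,9 already taken and all letters distinct, M+O≡D (mod 10) forces D=0 ⇒ D=0.
Step 8. [col 6: W + W ≡ G (mod 10)] several values work for G in column 6 (W + W ≡ G (mod 10), carry-in 0); try G=6, so G=6.
Step 9. [col 6: W + W ≡ G (mod 10)] from column 6 (G=6, carry-in 0, digits 0,1,2,3,5,6,7,9 already taken and all letters distinct): W must equal 8 ⇒ W=8.

Answer: D=0, G=6, L=5, M=7, N=1, O=2, V=3, W=8, X=9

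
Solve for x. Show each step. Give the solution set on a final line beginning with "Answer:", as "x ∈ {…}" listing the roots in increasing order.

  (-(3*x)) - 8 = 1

Step 1. [(-(3*x)) - 8 = 1] add 8: x sits inside (… - 8), so sub: -(3*x) = 9.
Step 2. [-(3*x) = 9] flip signs both sides, so neg: 3*x = -9.
Step 3. [3*x = -9] divide by the outer 3, so div: x = -3.

Answer: x ∈ {-3}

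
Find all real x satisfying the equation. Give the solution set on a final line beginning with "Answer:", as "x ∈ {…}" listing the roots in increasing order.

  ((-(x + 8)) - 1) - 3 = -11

Step 1. [((-(x + 8)) - 1) - 3 = -11] the outer -3 inverts by adding 3 ⇒ sub: (-(x + 8)) - 1 = -8.
Step 2. [(-(x + 8)) - 1 = -8] peel the -1: add 1 from each side ⇒ sub: -(x + 8) = -7.
Step 3. [-(x + 8) = -7] leading − — multiply by −1 ⇒ neg: x + 8 = 7.
Step 4. [x + 8 = 7] subtract 8: x sits inside (… + 8) ⇒ sub: x = -1.

Answer: x ∈ {-1}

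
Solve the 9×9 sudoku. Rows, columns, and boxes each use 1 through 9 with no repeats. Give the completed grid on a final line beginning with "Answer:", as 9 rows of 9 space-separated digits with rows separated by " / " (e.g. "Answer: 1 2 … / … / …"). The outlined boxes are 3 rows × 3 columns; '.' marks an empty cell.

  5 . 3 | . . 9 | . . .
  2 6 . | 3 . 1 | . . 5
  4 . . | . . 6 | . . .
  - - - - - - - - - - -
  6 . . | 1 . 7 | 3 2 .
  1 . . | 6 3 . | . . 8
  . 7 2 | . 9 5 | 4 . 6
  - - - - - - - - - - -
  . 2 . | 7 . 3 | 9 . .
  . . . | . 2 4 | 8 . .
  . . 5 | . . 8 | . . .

Step 1. [r2c7∈{7}] nothing but 7 survives at r2c7 ⇒ r2c7=7.
Step 2. [r1c4∈{2,4,8}] 4 has one home in col 4: r1c4. So r1c4=4.
Step 3. [r2c5∈{8}] r2c5 is down to just 8. So r2c5=8.
Step 4. [r2c3∈{9}] nothing but 9 survives at r2c3, so r2c3=9.
Step 5. [r6c8∈{1}] only 1 remains possible at r6c8, so r6c8=1.
Step 6. [r5c8∈{5,7,9}] across row 5, 7 lands solely at r5c8 ⇒ r5c8=7.
Step 7. [r5c2∈{4,5,9}] row 5 places 9 nowhere but r5c2, so r5c2=9.
Step 8. [r3c3∈{1,7,8}] in box 1, 7 fits only at r3c3. So r3c3=7.
Step 9. [r5c3∈{4}] r5c3 has the single candidate 4, so r5c3=4.
Step 10. [r9c2∈{1,3,4}] in col 2, 4 fits only at r9c2. So r9c2=4.
Step 11. [r8c2∈{1,3}] across col 2, 3 lands solely at r8c2, so r8c2=3.
Step 12. [r3c8∈{3,8,9}] r3c8 is the only open cell in col 8 admitting 9 ⇒ r3c8=9.
Step 13. [r3c4∈{2,5}] col 4 places 2 nowhere but r3c4. So r3c4=2.
Step 14. [r3c7∈{1}] only 1 remains possible at r3c7, so r3c7=1.
Step 15. [r4c3∈{8}] r4c3's peers cover all but 8. So r4c3=8.
Step 16. [r8c4∈{5,9}] r8c4 is the only open cell in col 4 admitting 5. So r8c4=5.
Step 17. [r8c8∈{6}] nothing but 6 survives at r8c8 ⇒ r8c8=6.
Step 18. [r8c1∈{7,9}] across row 8, 9 lands solely at r8c1, so r8c1=9.
Step 19. [r8c3∈{1}] r8c3 is down to just 1, so r8c3=1.
Step 20. [r1c9∈{2}] nothing but 2 survives at r1c9. So r1c9=2.
Step 21. [r7c9∈{1,4}] in col 9, 4 fits only at r7c9, so r7c9=4.
Step 22. [r9c9∈{1,3,7}] in col 9, 1 fits only at r9c9. So r9c9=1.
Step 23. [r1c2∈{1,8}] r1c2 is the only open cell in row 1 admitting 1. So r1c2=1.
Step 24. [r9c5∈{6}] only 6 remains possible at r9c5. So r9c5=6.
Step 25. [r8c9∈{7}] r8c9's peers cover all but 7, so r8c9=7.
Step 26. [r7c8∈{5}] r7c8 is down to just 5. So r7c8=5.
Step 27. [r6c1∈{3}] r6c1's peers cover all but 3, so r6c1=3.
Step 28. [r9c1∈{7}] r9c1's peers cover all but 7 ⇒ r9c1=7.
Step 29. [r6c4∈{8}] r6c4's peers cover all but 8, so r6c4=8.
Step 30. [r4c5∈{4}] r4c5 is down to just 4. So r4c5=4.
Step 31. [r3c9∈{3}] only 3 remains possible at r3c9, so r3c9=3.
Step 32. [r1c5∈{7}] r1c5's peers cover all but 7. So r1c5=7.
Step 33. [r5c7∈{5}] r5c7 is down to just 5, so r5c7=5.
Step 34. [r5c6∈{2}] nothing but 2 survives at r5c6 ⇒ r5c6=2.
Step 35. [r7c3∈{6}] r7c3 has the single candidate 6, so r7c3=6.
Step 36. [r4c9∈{9}] r4c9 is down to just 9, so r4c9=9.
Step 37. [r1c8∈{8}] r1c8 is down to just 8 ⇒ r1c8=8.
Step 38. [r7c1∈{8}] r7c1's peers cover all but 8, so r7c1=8.
Step 39. [r1c7∈{6}] r1c7's peers cover all but 6, so r1c7=6.
Step 40. [r9c8∈{3}] only 3 remains possible at r9c8 ⇒ r9c8=3.
Step 41. [r2c8∈{4}] nothing but 4 survives at r2c8. So r2c8=4.
Step 42. [r9c7∈{2}] r9c7 is down to just 2 ⇒ r9c7=2.
Step 43. [r4c2∈{5}] only 5 remains possible at r4c2 ⇒ r4c2=5.
Step 44. [r3c5∈{5}] only 5 remains possible at r3c5, so r3c5=5.
Step 45. [r3c2∈{8}] r3c2's peers cover all but 8 ⇒ r3c2=8.
Step 46. [r7c5∈{1}] r7c5 is down to just 1. So r7c5=1.
Step 47. [r9c4∈{9}] nothing but 9 survives at r9c4. So r9c4=9.

Answer: 5 1 3 4 7 9 6 8 2 / 2 6 9 3 8 1 7 4 5 / 4 8 7 2 5 6 1 9 3 / 6 5 8 1 4 7 3 2 9 / 1 9 4 6 3 2 5 7 8 / 3 7 2 8 9 5 4 1 6 / 8 2 6 7 1 3 9 5 4 / 9 3 1 5 2 4 8 6 7 / 7 4 5 9 6 8 2 3 1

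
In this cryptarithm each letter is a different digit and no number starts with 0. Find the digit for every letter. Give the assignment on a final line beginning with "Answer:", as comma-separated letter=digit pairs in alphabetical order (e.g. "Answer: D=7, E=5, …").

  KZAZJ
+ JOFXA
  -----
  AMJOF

Step 1. [col 1: J + A ≡ F (mod 10)] several values work for J in column 1 (J + A ≡ F (mod 10), carry-in 0); try J=3 ⇒ J=3.
Step 2. [col 1: J + A ≡ F (mod 10)] column 1 (J + A ≡ F (mod 10), carry-in 0) doesn't pin A yet; pick A=5 and continue. So A=5.
Step 3. [col 1: J + A ≡ F (mod 10)] column 1 reads J+A+carry(0)=F with J=3, A=5; with digits 3,5 already taken and all letters distinct, the only value for F is 8. So F=8.
Step 4. [col 2: Z + X ≡ O (mod 10)] Z=1 is one option consistent with column 2 (Z + X ≡ O (mod 10), carry-in 0) — take it. So Z=1.
Step 5. [col 2: Z + X ≡ O (mod 10)] O=7 is one option consistent with column 2 (Z + X ≡ O (mod 10), carry-in 0) — take it. So O=7.
Step 6. [col 2: Z + X ≡ O (mod 10)] column 2 reads Z+X+carry(0)=O with Z=1, O=7; with digits 1,3,5,7,8 already taken and all letters distinct, the only value for X is 6 ⇒ X=6.
Step 7. [col 4: Z + O ≡ M (mod 10)] column 4: given Z=1, O=7, carry-in 1, and digits 1,3,5,6,7,8 already taken and all letters distinct, Z+O≡M (mod 10) forces M=9. So M=9.
Step 8. [col 5: K + J ≡ A (mod 10)] column 5 reads K+J+carry(0)=A with J=3, A=5; with digits 1,3,5,6,7,8,9 already taken and all letters distinct, the only value for K is 2. So K=2.

Answer: A=5, F=8, J=3, K=2, M=9, O=7, X=6, Z=1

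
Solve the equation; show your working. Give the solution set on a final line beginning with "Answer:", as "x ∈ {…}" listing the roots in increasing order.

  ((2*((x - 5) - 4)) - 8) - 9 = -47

Step 1. [((2*((x - 5) - 4)) - 8) - 9 = -47] peel the -9: add 9 from each side. So sub: (2*((x - 5) - 4)) - 8 = -38.
Step 2. [(2*((x - 5) - 4)) - 8 = -38] the outer -8 inverts by adding 8, so sub: 2*((x - 5) - 4) = -30.
Step 3. [2*((x - 5) - 4) = -30] divide by the outer 2, so div: (x - 5) - 4 = -15.
Step 4. [(x - 5) - 4 = -15] 4 comes off first (add 4), so sub: x - 5 = -11.
Step 5. [x - 5 = -11] add 5: x sits inside (… - 5) ⇒ sub: x = -6.

Answer: x ∈ {-6}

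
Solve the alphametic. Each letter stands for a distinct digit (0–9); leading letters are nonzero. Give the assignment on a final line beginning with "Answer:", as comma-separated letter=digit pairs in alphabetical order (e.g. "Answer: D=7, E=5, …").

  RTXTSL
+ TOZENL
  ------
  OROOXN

Step 1. [col 1: L + L ≡ N (mod 10)] column 1 (L + L ≡ N (mod 10), carry-in 0) doesn't pin N yet; pick N=0 and continue ⇒ N=0.
Step 2. [col 1: L + L ≡ N (mod 10)] in column 1 we have L+L≡N with carry-in 0; given N=0 and digits 0 already taken and all letters distinct, that pins L to 5. So L=5.
Step 3. [col 2: S + N ≡ X (mod 10)] S=8 is one option consistent with column 2 (S + N ≡ X (mod 10), carry-in 1) — take it, so S=8.
Step 4. [col 2: S + N ≡ X (mod 10)] in column 2 we have S+N≡X with carry-in 1; given S=8, N=0 and digits 0,5,8 already taken and all letters distinct, that pins X to 9, so X=9.
Step 5. [col 3: T + E ≡ O (mod 10)] several values work for T in column 3 (T + E ≡ O (mod 10), carry-in 0); try T=4. So T=4.
Step 6. [col 3: T + E ≡ O (mod 10)] O=6 is one option consistent with column 3 (T + E ≡ O (mod 10), carry-in 0) — take it. So O=6.
Step 7. [col 3: T + E ≡ O (mod 10)] in column 3 we have T+E≡O with carry-in 0; given T=4, O=6 and digits 0,4,5,6,8,9 already taken and all letters distinct, that pins E to 2. So E=2.
Step 8. [col 4: X + Z ≡ O (mod 10)] column 4: given X=9, O=6, carry-in 0, and digits 0,2,4,5,6,8,9 already taken and all letters distinct, X+Z≡O (mod 10) forces Z=7. So Z=7.
Step 9. [col 5: T + O ≡ R (mod 10)] column 5 reads T+O+carry(1)=R with T=4, O=6; with digits 0,2,4,5,6,7,8,9 already taken and all letters distinct, the only value for R is 1 ⇒ R=1.

Answer: E=2, L=5, N=0, O=6, R=1, S=8, T=4, X=9, Z=7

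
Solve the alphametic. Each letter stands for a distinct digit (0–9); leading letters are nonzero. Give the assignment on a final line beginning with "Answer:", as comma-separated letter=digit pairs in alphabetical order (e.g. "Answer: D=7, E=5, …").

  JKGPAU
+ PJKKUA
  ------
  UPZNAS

Step 1. [col 1: U + A ≡ S (mod 10)] column 1 (U + A ≡ S (mod 10), carry-in 0) doesn't pin A yet; pick A=3 and continue. So A=3.
Step 2. [col 1: U + A ≡ S (mod 10)] several values work for S in column 1 (U + A ≡ S (mod 10), carry-in 0); try S=2 ⇒ S=2.
Step 3. [col 1: U + A ≡ S (mod 10)] from column 1 (A=3, S=2, carry-in 0, digits 2,3 already taken and all letters distinct): U must equal 9 ⇒ U=9.
Step 4. [col 3: P + K ≡ N (mod 10)] no forcing yet in column 3 (carry-in 1); N=5 is free and consistent — try it, so N=5.
Step 5. [col 3: P + K ≡ N (mod 10)] column 3 (P + K ≡ N (mod 10), carry-in 1) doesn't pin P yet; pick P=8 and continue. So P=8.
Step 6. [col 3: P + K ≡ N (mod 10)] column 3: given P=8, N=5, carry-in 1, and digits 2,3,5,8,9 already taken and all letters distinct, P+K≡N (mod 10) forces K=6 ⇒ K=6.
Step 7. [col 4: G + K ≡ Z (mod 10)] G=7 is one option consistent with column 4 (G + K ≡ Z (mod 10), carry-in 1) — take it ⇒ G=7.
Step 8. [col 4: G + K ≡ Z (mod 10)] column 4: given G=7, K=6, carry-in 1, and digits 2,3,5,6,7,8,9 already taken and all letters distinct, G+K≡Z (mod 10) forces Z=4, so Z=4.
Step 9. [col 5: K + J ≡ P (mod 10)] column 5: given K=6, P=8, carry-in 1, and digits 2,3,4,5,6,7,8,9 already taken and all letters distinct, K+J≡P (mod 10) forces J=1, so J=1.

Answer: A=3, G=7, J=1, K=6, N=5, P=8, S=2, U=9, Z=4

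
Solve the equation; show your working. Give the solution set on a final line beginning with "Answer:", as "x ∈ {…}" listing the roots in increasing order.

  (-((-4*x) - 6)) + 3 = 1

Step 1. [(-((-4*x) - 6)) + 3 = 1] subtract 3: x sits inside (… + 3). So sub: -((-4*x) - 6) = -2.
Step 2. [-((-4*x) - 6) = -2] leading − — multiply by −1. So neg: (-4*x) - 6 = 2.
Step 3. [(-4*x) - 6 = 2] 6 comes off first (add 6). So sub: -4*x = 8.
Step 4. [-4*x = 8] -4 out front; divide by -4, so div: x = -2.

Answer: x ∈ {-2}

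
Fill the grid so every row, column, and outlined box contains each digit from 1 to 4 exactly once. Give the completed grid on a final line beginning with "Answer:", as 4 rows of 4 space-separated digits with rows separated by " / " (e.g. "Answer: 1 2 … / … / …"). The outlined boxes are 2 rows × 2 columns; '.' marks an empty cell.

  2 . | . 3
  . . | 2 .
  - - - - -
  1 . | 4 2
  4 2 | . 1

Step 1. [r2c2∈{1,3,4}] r2c2 is the only open cell in row 2 admitting 1, so r2c2=1.
Step 2. [r1c3∈{1}] r1c3's peers cover all but 1 ⇒ r1c3=1.
Step 3. [r3c2∈{3}] nothing but 3 survives at r3c2. So r3c2=3.
Step 4. [r4c3∈{3}] r4c3 is down to just 3 ⇒ r4c3=3.
Step 5. [r1c2∈{4}] nothing but 4 survives at r1c2 ⇒ r1c2=4.
Step 6. [r2c1∈{3}] r2c1 has the single candidate 3 ⇒ r2c1=3.
Step 7. [r2c4∈{4}] only 4 remains possible at r2c4 ⇒ r2c4=4.

Answer: 2 4 1 3 / 3 1 2 4 / 1 3 4 2 / 4 2 3 1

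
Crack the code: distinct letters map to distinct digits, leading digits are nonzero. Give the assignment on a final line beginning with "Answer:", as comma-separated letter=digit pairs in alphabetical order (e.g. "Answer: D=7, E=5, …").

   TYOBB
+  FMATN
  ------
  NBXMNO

Step 1. [col 1: B + N ≡ O (mod 10)] no forcing yet in column 1 (carry-in 0); B=3 is free and consistent — try it, so B=3.
Step 2. [col 1: B + N ≡ O (mod 10)] column 1 (B + N ≡ O (mod 10), carry-in 0) doesn't pin N yet; pick N=1 and continue ⇒ N=1.
Step 3. [col 1: B + N ≡ O (mod 10)] from column 1 (B=3, N=1, carry-in 0, digits 1,3 already taken and all letters distinct): O must equal 4. So O=4.
Step 4. [col 2: B + T ≡ N (mod 10)] column 2: given B=3, N=1, carry-in 0, and digits 1,3,4 already taken and all letters distinct, B+T≡N (mod 10) forces T=8, so T=8.
Step 5. [col 3: O + A ≡ M (mod 10)] M=2 is one option consistent with column 3 (O + A ≡ M (mod 10), carry-in 1) — take it ⇒ M=2.
Step 6. [col 3: O + A ≡ M (mod 10)] in column 3 we have O+A≡M with carry-in 1; given O=4, M=2 and digits 1,2,3,4,8 already taken and all letters distinct, that pins A to 7, so A=7.
Step 7. [col 4: Y + M ≡ X (mod 10)] column 4: given M=2, carry-in 1, and digits 1,2,3,4,7,8 already taken and all letters distinct, Y+M≡X (mod 10) forces X=9, so X=9.
Step 8. [col 4: Y + M ≡ X (mod 10)] from column 4 (M=2, X=9, carry-in 1, digits 1,2,3,4,7,8,9 already taken and all letters distinct): Y must equal 6. So Y=6.
Step 9. [col 5: T + F ≡ B (mod 10)] in column 5 we have T+F≡B with carry-in 0; given T=8, B=3 and digits 1,2,3,4,6,7,8,9 already taken and all letters distinct, that pins F to 5, so F=5.

Answer: A=7, B=3, F=5, M=2, N=1, O=4, T=8, X=9, Y=6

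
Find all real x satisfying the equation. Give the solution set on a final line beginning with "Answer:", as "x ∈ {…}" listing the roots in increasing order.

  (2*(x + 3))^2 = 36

Step 1. [(2*(x + 3))^2 = 36] 36 ≥ 0, LHS is (·)² — take ±√, so sqrt: 2*(x + 3) = 6 or -6.
Step 2. [2*(x + 3) = 6 or -6] 2 out front; divide by 2, so div: x + 3 = 3 or -3.
Step 3. [x + 3 = 3 or -3] subtract 3: x sits inside (… + 3), so sub: x = 0 or -6.

Answer: x ∈ {-6, 0}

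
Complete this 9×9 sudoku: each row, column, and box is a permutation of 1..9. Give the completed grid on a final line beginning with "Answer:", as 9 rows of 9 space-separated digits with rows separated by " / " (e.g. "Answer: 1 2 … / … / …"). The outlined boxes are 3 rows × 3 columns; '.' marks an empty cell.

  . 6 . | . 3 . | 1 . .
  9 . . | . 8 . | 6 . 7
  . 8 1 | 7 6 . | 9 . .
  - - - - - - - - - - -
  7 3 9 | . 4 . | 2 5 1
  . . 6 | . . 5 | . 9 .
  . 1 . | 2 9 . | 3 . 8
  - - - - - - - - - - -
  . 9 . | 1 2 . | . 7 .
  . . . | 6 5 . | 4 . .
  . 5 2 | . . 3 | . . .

Step 1. [r5c1∈{2,4,8}] box 4 places 8 nowhere but r5c1 ⇒ r5c1=8.
Step 2. [r9c7∈{8}] only 8 remains possible at r9c7, so r9c7=8.
Step 3. [r5c9∈{4}] r5c9 is down to just 4. So r5c9=4.
Step 4. [r2c2∈{2,4}] r2c2 is the only open cell in col 2 admitting 4. So r2c2=4.
Step 5. [r6c6∈{6,7}] row 6 places 7 nowhere but r6c6. So r6c6=7.
Step 6. [r1c8∈{2,4,8}] across row 1, 8 lands solely at r1c8. So r1c8=8.
Step 7. [r3c8∈{2,3,4}] across col 8, 4 lands solely at r3c8. So r3c8=4.
Step 8. [r3c6∈{2}] r3c6's peers cover all but 2. So r3c6=2.
Step 9. [r2c8∈{2,3}] in row 2, 2 fits only at r2c8. So r2c8=2.
Step 10. [r8c8∈{1,3}] across col 8, 3 lands solely at r8c8. So r8c8=3.
Step 11. [r1c9∈{5}] nothing but 5 survives at r1c9 ⇒ r1c9=5.
Step 12. [r3c1∈{3,5}] 5 has one home in row 3: r3c1, so r3c1=5.
Step 13. [r6c1∈{4}] nothing but 4 survives at r6c1, so r6c1=4.
Step 14. [r9c4∈{4,9}] r9c4 is the only open cell in row 9 admitting 4, so r9c4=4.
Step 15. [r8c6∈{8,9}] r8c6 is the only open cell in box 8 admitting 9. So r8c6=9.
Step 16. [r7c9∈{6}] nothing but 6 survives at r7c9 ⇒ r7c9=6.
Step 17. [r7c3∈{3,4,8}] 4 has one home in row 7: r7c3 ⇒ r7c3=4.
Step 18. [r4c6∈{6,8}] r4c6 is the only open cell in row 4 admitting 6 ⇒ r4c6=6.
Step 19. [r8c3∈{7,8}] in row 8, 8 fits only at r8c3. So r8c3=8.
Step 20. [r8c1∈{1}] r8c1's peers cover all but 1 ⇒ r8c1=1.
Step 21. [r8c9∈{2}] r8c9's peers cover all but 2. So r8c9=2.
Step 22. [r9c1∈{6}] r9c1 is down to just 6, so r9c1=6.
Step 23. [r5c2∈{2}] only 2 remains possible at r5c2. So r5c2=2.
Step 24. [r7c1∈{3}] r7c1 has the single candidate 3 ⇒ r7c1=3.
Step 25. [r1c1∈{2}] r1c1's peers cover all but 2. So r1c1=2.
Step 26. [r7c6∈{8}] nothing but 8 survives at r7c6 ⇒ r7c6=8.
Step 27. [r8c2∈{7}] nothing but 7 survives at r8c2, so r8c2=7.
Step 28. [r5c7∈{7}] r5c7's peers cover all but 7 ⇒ r5c7=7.
Step 29. [r1c6∈{4}] r1c6 is down to just 4 ⇒ r1c6=4.
Step 30. [r4c4∈{8}] r4c4's peers cover all but 8 ⇒ r4c4=8.
Step 31. [r1c3∈{7}] nothing but 7 survives at r1c3 ⇒ r1c3=7.
Step 32. [r9c5∈{7}] nothing but 7 survives at r9c5. So r9c5=7.
Step 33. [r2c4∈{5}] only 5 remains possible at r2c4. So r2c4=5.
Step 34. [r9c8∈{1}] r9c8 has the single candidate 1, so r9c8=1.
Step 35. [r6c8∈{6}] nothing but 6 survives at r6c8 ⇒ r6c8=6.
Step 36. [r3c9∈{3}] r3c9 has the single candidate 3 ⇒ r3c9=3.
Step 37. [r2c6∈{1}] nothing but 1 survives at r2c6 ⇒ r2c6=1.
Step 38. [r7c7∈{5}] nothing but 5 survives at r7c7 ⇒ r7c7=5.
Step 39. [r1c4∈{9}] only 9 remains possible at r1c4. So r1c4=9.
Step 40. [r2c3∈{3}] r2c3 is down to just 3 ⇒ r2c3=3.
Step 41. [r5c4∈{3}] r5c4 is down to just 3. So r5c4=3.
Step 42. [r9c9∈{9}] only 9 remains possible at r9c9. So r9c9=9.
Step 43. [r6c3∈{5}] r6c3 has the single candidate 5 ⇒ r6c3=5.
Step 44. [r5c5∈{1}] nothing but 1 survives at r5c5. So r5c5=1.

Answer: 2 6 7 9 3 4 1 8 5 / 9 4 3 5 8 1 6 2 7 / 5 8 1 7 6 2 9 4 3 / 7 3 9 8 4 6 2 5 1 / 8 2 6 3 1 5 7 9 4 / 4 1 5 2 9 7 3 6 8 / 3 9 4 1 2 8 5 7 6 / 1 7 8 6 5 9 4 3 2 / 6 5 2 4 7 3 8 1 9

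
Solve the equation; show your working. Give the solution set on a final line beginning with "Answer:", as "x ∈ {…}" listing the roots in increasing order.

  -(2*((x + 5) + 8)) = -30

Step 1. [-(2*((x + 5) + 8)) = -30] leading − — multiply by −1 ⇒ neg: 2*((x + 5) + 8) = 30.
Step 2. [2*((x + 5) + 8) = 30] 2·(inner) — divide through by 2. So div: (x + 5) + 8 = 15.
Step 3. [(x + 5) + 8 = 15] subtract 8: x sits inside (… + 8), so sub: x + 5 = 7.
Step 4. [x + 5 = 7] subtract 5: x sits inside (… + 5) ⇒ sub: x = 2.

Answer: x ∈ {2}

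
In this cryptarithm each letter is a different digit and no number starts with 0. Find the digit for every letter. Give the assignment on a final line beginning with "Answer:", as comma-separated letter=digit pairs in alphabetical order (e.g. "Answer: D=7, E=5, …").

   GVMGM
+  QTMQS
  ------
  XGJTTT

Step 1. [X] X is the leading digit of a 6-digit sum of two 5-digit numbers; the final carry is exactly 1 ⇒ X=1.
Step 2. [col 1: M + S ≡ T (mod 10)] no forcing yet in column 1 (carry-in 0); T=7 is free and consistent — try it. So T=7.
Step 3. [col 1: M + S ≡ T (mod 10)] S=4 is one option consistent with column 1 (M + S ≡ T (mod 10), carry-in 0) — take it, so S=4.
Step 4. [col 1: M + S ≡ T (mod 10)] column 1 reads M+S+carry(0)=T with S=4, T=7; with digits 1,4,7 already taken and all letters distinct, the only value for M is 3 ⇒ M=3.
Step 5. [col 2: G + Q ≡ T (mod 10)] column 2 (G + Q ≡ T (mod 10), carry-in 0) doesn't pin Q yet; pick Q=9 and continue, so Q=9.
Step 6. [col 2: G + Q ≡ T (mod 10)] column 2 reads G+Q+carry(0)=T with Q=9, T=7; with digits 1,3,4,7,9 already taken and all letters distinct, the only value for G is 8, so G=8.
Step 7. [col 4: V + T ≡ J (mod 10)] column 4 reads V+T+carry(0)=J with T=7; with digits 1,3,4,7,8,9 already taken and all letters distinct, the only value for J is 2 ⇒ J=2.
Step 8. [col 4: V + T ≡ J (mod 10)] column 4 reads V+T+carry(0)=J with T=7, J=2; with digits 1,2,3,4,7,8,9 already taken and all letters distinct, the only value for V is 5, so V=5.

Answer: G=8, J=2, M=3, Q=9, S=4, T=7, V=5, X=1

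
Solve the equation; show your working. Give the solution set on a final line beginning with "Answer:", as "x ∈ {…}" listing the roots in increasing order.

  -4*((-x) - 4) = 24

Step 1. [-4*((-x) - 4) = 24] LHS = -4·(…); ÷-4 both sides ⇒ div: (-x) - 4 = -6.
Step 2. [(-x) - 4 = -6] add 4: x sits inside (… - 4) ⇒ sub: -x = -2.
Step 3. [-x = -2] flip signs both sides ⇒ neg: x = 2.

Answer: x ∈ {2}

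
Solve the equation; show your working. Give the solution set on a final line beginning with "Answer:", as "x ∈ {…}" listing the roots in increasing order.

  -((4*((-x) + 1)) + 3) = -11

Step 1. [-((4*((-x) + 1)) + 3) = -11] flip signs both sides ⇒ neg: (4*((-x) + 1)) + 3 = 11.
Step 2. [(4*((-x) + 1)) + 3 = 11] the outer +3 inverts by subtracting 3. So sub: 4*((-x) + 1) = 8.
Step 3. [4*((-x) + 1) = 8] LHS = 4·(…); ÷4 both sides, so div: (-x) + 1 = 2.
Step 4. [(-x) + 1 = 2] the outer +1 inverts by subtracting 1 ⇒ sub: -x = 1.
Step 5. [-x = 1] flip signs both sides ⇒ neg: x = -1.

Answer: x ∈ {-1}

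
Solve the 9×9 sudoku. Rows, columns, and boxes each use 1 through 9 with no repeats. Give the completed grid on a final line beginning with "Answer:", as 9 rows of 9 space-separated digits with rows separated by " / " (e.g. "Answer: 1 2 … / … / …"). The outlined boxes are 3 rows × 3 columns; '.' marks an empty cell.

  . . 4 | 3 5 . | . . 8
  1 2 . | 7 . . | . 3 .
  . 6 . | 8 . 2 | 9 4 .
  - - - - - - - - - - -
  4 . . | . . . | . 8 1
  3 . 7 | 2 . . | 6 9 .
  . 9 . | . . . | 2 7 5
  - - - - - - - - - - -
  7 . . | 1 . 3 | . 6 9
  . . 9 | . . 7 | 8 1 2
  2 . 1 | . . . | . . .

Step 1. [r1c6∈{1,6,9}] r1c6 is the only open cell in row 1 admitting 6 ⇒ r1c6=6.
Step 2. [r4c2∈{5}] r4c2 is down to just 5 ⇒ r4c2=5.
Step 3. [r6c5∈{1,3,4,6,8}] across row 6, 3 lands solely at r6c5, so r6c5=3.
Step 4. [r9c9∈{3,4,7}] across col 9, 3 lands solely at r9c9, so r9c9=3.
Step 5. [r8c1∈{5,6}] box 7 places 6 nowhere but r8c1. So r8c1=6.
Step 6. [r8c5∈{4}] nothing but 4 survives at r8c5, so r8c5=4.
Step 7. [r5c6∈{1,4,5,8}] in row 5, 5 fits only at r5c6 ⇒ r5c6=5.
Step 8. [r7c3∈{5,8}] box 7 places 5 nowhere but r7c3. So r7c3=5.
Step 9. [r4c6∈{9}] r4c6 has the single candidate 9. So r4c6=9.
Step 10. [r9c6∈{8}] r9c6 is down to just 8 ⇒ r9c6=8.
Step 11. [r4c4∈{6}] r4c4 is down to just 6 ⇒ r4c4=6.
Step 12. [r9c7∈{4,5,7}] in row 9, 7 fits only at r9c7 ⇒ r9c7=7.
Step 13. [r5c5∈{1,8}] across col 5, 8 lands solely at r5c5, so r5c5=8.
Step 14. [r9c4∈{5,9}] in col 4, 9 fits only at r9c4, so r9c4=9.
Step 15. [r6c1∈{8}] only 8 remains possible at r6c1. So r6c1=8.
Step 16. [r7c2∈{4,8}] 8 has one home in row 7: r7c2, so r7c2=8.
Step 17. [r2c6∈{4}] r2c6 is down to just 4. So r2c6=4.
Step 18. [r6c3∈{6}] r6c3 is down to just 6. So r6c3=6.
Step 19. [r9c5∈{6}] nothing but 6 survives at r9c5, so r9c5=6.
Step 20. [r3c3∈{3}] r3c3's peers cover all but 3 ⇒ r3c3=3.
Step 21. [r3c1∈{5}] nothing but 5 survives at r3c1, so r3c1=5.
Step 22. [r4c7∈{3}] r4c7 is down to just 3. So r4c7=3.
Step 23. [r4c3∈{2}] r4c3 is down to just 2 ⇒ r4c3=2.
Step 24. [r8c4∈{5}] r8c4 is down to just 5, so r8c4=5.
Step 25. [r1c2∈{7}] only 7 remains possible at r1c2. So r1c2=7.
Step 26. [r2c7∈{5}] r2c7's peers cover all but 5 ⇒ r2c7=5.
Step 27. [r2c9∈{6}] r2c9 has the single candidate 6 ⇒ r2c9=6.
Step 28. [r2c3∈{8}] r2c3 has the single candidate 8 ⇒ r2c3=8.
Step 29. [r9c2∈{4}] r9c2's peers cover all but 4. So r9c2=4.
Step 30. [r8c2∈{3}] r8c2 is down to just 3. So r8c2=3.
Step 31. [r6c4∈{4}] r6c4's peers cover all but 4 ⇒ r6c4=4.
Step 32. [r7c5∈{2}] r7c5's peers cover all but 2, so r7c5=2.
Step 33. [r5c9∈{4}] only 4 remains possible at r5c9. So r5c9=4.
Step 34. [r6c6∈{1}] r6c6 has the single candidate 1. So r6c6=1.
Step 35. [r1c1∈{9}] r1c1 has the single candidate 9 ⇒ r1c1=9.
Step 36. [r3c9∈{7}] r3c9's peers cover all but 7 ⇒ r3c9=7.
Step 37. [r2c5∈{9}] nothing but 9 survives at r2c5 ⇒ r2c5=9.
Step 38. [r5c2∈{1}] r5c2 is down to just 1, so r5c2=1.
Step 39. [r3c5∈{1}] r3c5's peers cover all but 1 ⇒ r3c5=1.
Step 40. [r1c7∈{1}] r1c7's peers cover all but 1 ⇒ r1c7=1.
Step 41. [r1c8∈{2}] r1c8's peers cover all but 2. So r1c8=2.
Step 42. [r7c7∈{4}] only 4 remains possible at r7c7. So r7c7=4.
Step 43. [r9c8∈{5}] only 5 remains possible at r9c8. So r9c8=5.
Step 44. [r4c5∈{7}] r4c5 has the single candidate 7 ⇒ r4c5=7.

Answer: 9 7 4 3 5 6 1 2 8 / 1 2 8 7 9 4 5 3 6 / 5 6 3 8 1 2 9 4 7 / 4 5 2 6 7 9 3 8 1 / 3 1 7 2 8 5 6 9 4 / 8 9 6 4 3 1 2 7 5 / 7 8 5 1 2 3 4 6 9 / 6 3 9 5 4 7 8 1 2 / 2 4 1 9 6 8 7 5 3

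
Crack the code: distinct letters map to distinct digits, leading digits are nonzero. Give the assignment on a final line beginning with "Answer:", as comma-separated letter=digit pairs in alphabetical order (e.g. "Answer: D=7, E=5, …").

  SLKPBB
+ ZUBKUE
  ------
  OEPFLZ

Step 1. [col 1: B + E ≡ Z (mod 10)] no forcing yet in column 1 (carry-in 0); E=1 is free and consistent — try it ⇒ E=1.
Step 2. [col 1: B + E ≡ Z (mod 10)] no forcing yet in column 1 (carry-in 0); B=4 is free and consistent — try it. So B=4.
Step 3. [col 1: B + E ≡ Z (mod 10)] column 1 reads B+E+carry(0)=Z with B=4, E=1; with digits 1,4 already taken and all letters distinct, the only value for Z is 5 ⇒ Z=5.
Step 4. [col 2: B + U ≡ L (mod 10)] column 2 (B + U ≡ L (mod 10), carry-in 0) doesn't pin U yet; pick U=8 and continue. So U=8.
Step 5. [col 2: B + U ≡ L (mod 10)] from column 2 (B=4, U=8, carry-in 0, digits 1,4,5,8 already taken and all letters distinct): L must equal 2 ⇒ L=2.
Step 6. [col 3: P + K ≡ F (mod 10)] several values work for F in column 3 (P + K ≡ F (mod 10), carry-in 1); try F=7. So F=7.
Step 7. [col 3: P + K ≡ F (mod 10)] K=6 is one option consistent with column 3 (P + K ≡ F (mod 10), carry-in 1) — take it, so K=6.
Step 8. [col 3: P + K ≡ F (mod 10)] column 3: given K=6, F=7, carry-in 1, and digits 1,2,4,5,6,7,8 already taken and all letters distinct, P+K≡F (mod 10) forces P=0, so P=0.
Step 9. [col 6: S + Z ≡ O (mod 10)] column 6 reads S+Z+carry(1)=O with Z=5; with digits 0,1,2,4,5,6,7,8 already taken and all letters distinct, the only value for O is 9. So O=9.
Step 10. [col 6: S + Z ≡ O (mod 10)] column 6: given Z=5, O=9, carry-in 1, and digits 0,1,2,4,5,6,7,8,9 already taken and all letters distinct, S+Z≡O (mod 10) forces S=3, so S=3.

Answer: B=4, E=1, F=7, K=6, L=2, O=9, P=0, S=3, U=8, Z=5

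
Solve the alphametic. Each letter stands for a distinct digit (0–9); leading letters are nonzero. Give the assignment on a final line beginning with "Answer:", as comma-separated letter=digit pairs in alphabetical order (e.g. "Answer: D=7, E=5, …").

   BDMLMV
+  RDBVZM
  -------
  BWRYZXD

Step 1. [col 1: V + M ≡ D (mod 10)] M=2 is one option consistent with column 1 (V + M ≡ D (mod 10), carry-in 0) — take it, so M=2.
Step 2. [B] adding two 6-digit numbers gives at most 6+1 digits, and here it does — B is that final carry and must be 1, so B=1.
Step 3. [col 1: V + M ≡ D (mod 10)] V=7 is one option consistent with column 1 (V + M ≡ D (mod 10), carry-in 0) — take it, so V=7.
Step 4. [col 1: V + M ≡ D (mod 10)] column 1: given V=7, M=2, carry-in 0, and digits 1,2,7 already taken and all letters distinct, V+M≡D (mod 10) forces D=9. So D=9.
Step 5. [col 2: M + Z ≡ X (mod 10)] no forcing yet in column 2 (carry-in 0); Z=3 is free and consistent — try it, so Z=3.
Step 6. [col 2: M + Z ≡ X (mod 10)] column 2 reads M+Z+carry(0)=X with M=2, Z=3; with digits 1,2,3,7,9 already taken and all letters distinct, the only value for X is 5, so X=5.
Step 7. [col 3: L + V ≡ Z (mod 10)] column 3 reads L+V+carry(0)=Z with V=7, Z=3; with digits 1,2,3,5,7,9 already taken and all letters distinct, the only value for L is 6, so L=6.
Step 8. [col 4: M + B ≡ Y (mod 10)] column 4: given M=2, B=1, carry-in 1, and digits 1,2,3,5,6,7,9 already taken and all letters distinct, M+B≡Y (mod 10) forces Y=4. So Y=4.
Step 9. [col 5: D + D ≡ R (mod 10)] column 5 reads D+D+carry(0)=R with D=9; with digits 1,2,3,4,5,6,7,9 already taken and all letters distinct, the only value for R is 8. So R=8.
Step 10. [col 6: B + R ≡ W (mod 10)] column 6 reads B+R+carry(1)=W with B=1, R=8; with digits 1,2,3,4,5,6,7,8,9 already taken and all letters distinct, the only value for W is 0 ⇒ W=0.

Answer: B=1, D=9, L=6, M=2, R=8, V=7, W=0, X=5, Y=4, Z=3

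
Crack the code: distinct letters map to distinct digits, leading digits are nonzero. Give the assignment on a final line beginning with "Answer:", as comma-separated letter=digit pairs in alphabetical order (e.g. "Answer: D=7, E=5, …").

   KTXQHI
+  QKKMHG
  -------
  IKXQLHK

Step 1. [col 1: I + G ≡ K (mod 10)] column 1 (I + G ≡ K (mod 10), carry-in 0) doesn't pin K yet; pick K=5 and continue, so K=5.
Step 2. [col 1: I + G ≡ K (mod 10)] no forcing yet in column 1 (carry-in 0); I=1 is free and consistent — try it ⇒ I=1.
Step 3. [col 1: I + G ≡ K (mod 10)] column 1 reads I+G+carry(0)=K with I=1, K=5; with digits 1,5 already taken and all letters distinct, the only value for G is 4 ⇒ G=4.
Step 4. [col 2: H + H ≡ H (mod 10)] column 2 reads H+H+carry(0)=H with nothing yet; with digits 1,4,5 already taken and all letters distinct, the only value for H is 0. So H=0.
Step 5. [col 3: Q + M ≡ L (mod 10)] column 3 (Q + M ≡ L (mod 10), carry-in 0) doesn't pin L yet; pick L=6 and continue, so L=6.
Step 6. [col 3: Q + M ≡ L (mod 10)] column 3 (Q + M ≡ L (mod 10), carry-in 0) doesn't pin M yet; pick M=7 and continue. So M=7.
Step 7. [col 3: Q + M ≡ L (mod 10)] in column 3 we have Q+M≡L with carry-in 0; given M=7, L=6 and digits 0,1,4,5,6,7 already taken and all letters distinct, that pins Q to 9, so Q=9.
Step 8. [col 4: X + K ≡ Q (mod 10)] column 4 reads X+K+carry(1)=Q with K=5, Q=9; with digits 0,1,4,5,6,7,9 already taken and all letters distinct, the only value for X is 3. So X=3.
Step 9. [col 5: T + K ≡ X (mod 10)] column 5: given K=5, X=3, carry-in 0, and digits 0,1,3,4,5,6,7,9 already taken and all letters distinct, T+K≡X (mod 10) forces T=8, so T=8.

Answer: G=4, H=0, I=1, K=5, L=6, M=7, Q=9, T=8, X=3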